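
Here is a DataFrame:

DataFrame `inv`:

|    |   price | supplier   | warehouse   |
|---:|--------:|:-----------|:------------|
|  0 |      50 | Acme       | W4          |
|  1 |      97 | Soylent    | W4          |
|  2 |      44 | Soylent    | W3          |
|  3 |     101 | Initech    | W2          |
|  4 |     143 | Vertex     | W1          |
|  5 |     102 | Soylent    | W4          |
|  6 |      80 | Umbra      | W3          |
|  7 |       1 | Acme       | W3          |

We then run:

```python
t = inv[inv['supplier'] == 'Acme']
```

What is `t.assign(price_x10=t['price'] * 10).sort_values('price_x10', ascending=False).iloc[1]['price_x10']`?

10

filter rows where supplier == 'Acme':
   price supplier warehouse
0     50     Acme        W4
7      1     Acme        W3
add column price_x10 = t['price'] * 10:
   price supplier warehouse  price_x10
0     50     Acme        W4        500
7      1     Acme        W3         10
sort by price_x10 descending:
   price supplier warehouse  price_x10
0     50     Acme        W4        500
7      1     Acme        W3         10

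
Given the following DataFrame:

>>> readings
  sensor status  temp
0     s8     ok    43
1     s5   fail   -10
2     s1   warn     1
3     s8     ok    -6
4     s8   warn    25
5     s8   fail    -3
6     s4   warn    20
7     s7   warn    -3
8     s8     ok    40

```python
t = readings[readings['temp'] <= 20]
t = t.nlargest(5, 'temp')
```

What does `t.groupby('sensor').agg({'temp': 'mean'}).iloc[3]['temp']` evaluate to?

filter rows where temp <= 20:
  sensor status  temp
1     s5   fail   -10
2     s1   warn     1
3     s8     ok    -6
5     s8   fail    -3
6     s4   warn    20
7     s7   warn    -3
take 5 rows with largest temp:
  sensor status  temp
6     s4   warn    20
2     s1   warn     1
5     s8   fail    -3
7     s7   warn    -3
3     s8     ok    -6
group by sensor, mean of temp:
        temp
sensor      
s1       1.0
s4      20.0
s7      -3.0
s8      -4.5
Hence -4.5.

-4.5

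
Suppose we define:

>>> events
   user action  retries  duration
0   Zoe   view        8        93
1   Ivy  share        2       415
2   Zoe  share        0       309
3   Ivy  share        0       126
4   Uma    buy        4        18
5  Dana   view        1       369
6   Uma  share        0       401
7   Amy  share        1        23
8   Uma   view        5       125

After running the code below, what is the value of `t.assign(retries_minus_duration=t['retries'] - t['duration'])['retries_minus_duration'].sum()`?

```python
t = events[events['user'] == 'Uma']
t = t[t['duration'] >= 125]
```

filter rows where user == 'Uma':
  user action  retries  duration
4  Uma    buy        4        18
6  Uma  share        0       401
8  Uma   view        5       125
filter rows where duration >= 125:
  user action  retries  duration
6  Uma  share        0       401
8  Uma   view        5       125
add column retries_minus_duration = t['retries'] - t['duration']:
  user action  retries  duration  retries_minus_duration
6  Uma  share        0       401                    -401
8  Uma   view        5       125                    -120
Hence -521.

-521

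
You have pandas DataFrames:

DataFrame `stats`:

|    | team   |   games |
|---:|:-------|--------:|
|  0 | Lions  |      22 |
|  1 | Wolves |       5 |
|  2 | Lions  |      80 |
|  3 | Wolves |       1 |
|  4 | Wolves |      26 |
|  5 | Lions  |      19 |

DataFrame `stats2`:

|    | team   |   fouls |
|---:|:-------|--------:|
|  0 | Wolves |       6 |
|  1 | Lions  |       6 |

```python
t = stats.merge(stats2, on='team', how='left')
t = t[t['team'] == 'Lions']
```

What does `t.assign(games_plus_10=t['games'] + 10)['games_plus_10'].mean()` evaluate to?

merge on 'team' (how='left') → 6 rows:
     team  games  fouls
0   Lions     22      6
1  Wolves      5      6
2   Lions     80      6
3  Wolves      1      6
4  Wolves     26      6
5   Lions     19      6
filter rows where team == 'Lions':
    team  games  fouls
0  Lions     22      6
2  Lions     80      6
5  Lions     19      6
add column games_plus_10 = t['games'] + 10:
    team  games  fouls  games_plus_10
0  Lions     22      6             32
2  Lions     80      6             90
5  Lions     19      6             29

50.3333333333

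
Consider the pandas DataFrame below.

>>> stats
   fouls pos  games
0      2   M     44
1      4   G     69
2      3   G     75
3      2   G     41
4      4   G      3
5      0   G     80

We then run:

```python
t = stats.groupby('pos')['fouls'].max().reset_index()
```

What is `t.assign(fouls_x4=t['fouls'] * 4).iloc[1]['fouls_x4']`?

8

group by pos, max of fouls:
pos
G    4
M    2
Name: fouls, dtype: int64
reset_index():
  pos  fouls
0   G      4
1   M      2
add column fouls_x4 = t['fouls'] * 4:
  pos  fouls  fouls_x4
0   G      4        16
1   M      2         8
Finally, value at position 1, column 'fouls_x4' = 8.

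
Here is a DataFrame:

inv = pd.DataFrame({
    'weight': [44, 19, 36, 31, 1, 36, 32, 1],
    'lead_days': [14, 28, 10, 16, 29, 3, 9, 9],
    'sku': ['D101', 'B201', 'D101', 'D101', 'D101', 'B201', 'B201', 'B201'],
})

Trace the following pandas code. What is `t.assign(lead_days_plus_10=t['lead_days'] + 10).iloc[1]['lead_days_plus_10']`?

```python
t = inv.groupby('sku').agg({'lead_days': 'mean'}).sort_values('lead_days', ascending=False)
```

22.25

group by sku, mean of lead_days:
      lead_days
sku            
B201      12.25
D101      17.25
sort by lead_days descending:
      lead_days
sku            
D101      17.25
B201      12.25
add column lead_days_plus_10 = t['lead_days'] + 10:
      lead_days  lead_days_plus_10
sku                               
D101      17.25              27.25
B201      12.25              22.25
So iloc[1]['lead_days_plus_10'] = 22.25.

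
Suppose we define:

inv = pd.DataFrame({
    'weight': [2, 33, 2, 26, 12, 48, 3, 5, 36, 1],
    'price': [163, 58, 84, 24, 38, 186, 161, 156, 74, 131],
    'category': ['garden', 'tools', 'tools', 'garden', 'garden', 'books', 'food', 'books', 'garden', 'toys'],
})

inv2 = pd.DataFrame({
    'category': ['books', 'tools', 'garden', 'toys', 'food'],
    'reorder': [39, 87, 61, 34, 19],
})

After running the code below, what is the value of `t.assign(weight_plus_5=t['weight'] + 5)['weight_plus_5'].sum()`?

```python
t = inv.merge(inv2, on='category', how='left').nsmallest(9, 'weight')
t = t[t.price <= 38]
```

merge on 'category' (how='left') → 10 rows:
   weight  price category  reorder
0       2    163   garden       61
1      33     58    tools       87
2       2     84    tools       87
3      26     24   garden       61
4      12     38   garden       61
5      48    186    books       39
6       3    161     food       19
7       5    156    books       39
8      36     74   garden       61
9       1    131     toys       34
take 9 rows with smallest weight:
   weight  price category  reorder
9       1    131     toys       34
0       2    163   garden       61
2       2     84    tools       87
6       3    161     food       19
7       5    156    books       39
4      12     38   garden       61
3      26     24   garden       61
1      33     58    tools       87
8      36     74   garden       61
filter rows where price <= 38:
   weight  price category  reorder
4      12     38   garden       61
3      26     24   garden       61
add column weight_plus_5 = t['weight'] + 5:
   weight  price category  reorder  weight_plus_5
4      12     38   garden       61             17
3      26     24   garden       61             31
The sum of column 'weight_plus_5' is 48.

48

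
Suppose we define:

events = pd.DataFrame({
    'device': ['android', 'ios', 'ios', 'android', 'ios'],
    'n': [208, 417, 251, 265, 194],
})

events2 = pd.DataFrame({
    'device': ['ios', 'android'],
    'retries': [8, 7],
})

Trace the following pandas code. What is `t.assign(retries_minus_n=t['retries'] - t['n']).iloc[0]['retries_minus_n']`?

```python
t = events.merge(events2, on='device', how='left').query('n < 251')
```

merge on 'device' (how='left') → 5 rows:
    device    n  retries
0  android  208        7
1      ios  417        8
2      ios  251        8
3  android  265        7
4      ios  194        8
filter rows where n < 251:
    device    n  retries
0  android  208        7
4      ios  194        8
add column retries_minus_n = t['retries'] - t['n']:
    device    n  retries  retries_minus_n
0  android  208        7             -201
4      ios  194        8             -186
So iloc[0]['retries_minus_n'] = -201.

-201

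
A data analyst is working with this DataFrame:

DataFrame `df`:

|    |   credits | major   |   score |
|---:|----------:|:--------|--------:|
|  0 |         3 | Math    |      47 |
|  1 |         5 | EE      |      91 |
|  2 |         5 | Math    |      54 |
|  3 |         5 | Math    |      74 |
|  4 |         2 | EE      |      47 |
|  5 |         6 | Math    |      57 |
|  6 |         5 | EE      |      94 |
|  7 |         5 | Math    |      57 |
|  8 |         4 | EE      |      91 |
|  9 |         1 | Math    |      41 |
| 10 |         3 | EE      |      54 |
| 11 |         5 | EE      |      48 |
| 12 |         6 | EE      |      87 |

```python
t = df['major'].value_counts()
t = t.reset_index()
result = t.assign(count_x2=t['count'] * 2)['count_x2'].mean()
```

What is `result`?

value_counts of major:
major
EE      7
Math    6
Name: count, dtype: int64
reset_index():
  major  count
0    EE      7
1  Math      6
add column count_x2 = t['count'] * 2:
  major  count  count_x2
0    EE      7        14
1  Math      6        12

13.0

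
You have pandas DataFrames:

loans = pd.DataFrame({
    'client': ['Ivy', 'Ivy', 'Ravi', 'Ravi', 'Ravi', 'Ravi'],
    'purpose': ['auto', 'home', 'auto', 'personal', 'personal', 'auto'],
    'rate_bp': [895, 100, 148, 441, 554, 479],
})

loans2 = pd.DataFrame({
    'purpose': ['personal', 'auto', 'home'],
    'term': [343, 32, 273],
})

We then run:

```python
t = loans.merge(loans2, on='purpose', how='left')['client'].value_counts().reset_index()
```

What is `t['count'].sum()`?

merge on 'purpose' (how='left') → 6 rows:
  client   purpose  rate_bp  term
0    Ivy      auto      895    32
1    Ivy      home      100   273
2   Ravi      auto      148    32
3   Ravi  personal      441   343
4   Ravi  personal      554   343
5   Ravi      auto      479    32
value_counts of client:
client
Ravi    4
Ivy     2
Name: count, dtype: int64
reset_index():
  client  count
0   Ravi      4
1    Ivy      2
Finally, sum of column 'count' = 6.

6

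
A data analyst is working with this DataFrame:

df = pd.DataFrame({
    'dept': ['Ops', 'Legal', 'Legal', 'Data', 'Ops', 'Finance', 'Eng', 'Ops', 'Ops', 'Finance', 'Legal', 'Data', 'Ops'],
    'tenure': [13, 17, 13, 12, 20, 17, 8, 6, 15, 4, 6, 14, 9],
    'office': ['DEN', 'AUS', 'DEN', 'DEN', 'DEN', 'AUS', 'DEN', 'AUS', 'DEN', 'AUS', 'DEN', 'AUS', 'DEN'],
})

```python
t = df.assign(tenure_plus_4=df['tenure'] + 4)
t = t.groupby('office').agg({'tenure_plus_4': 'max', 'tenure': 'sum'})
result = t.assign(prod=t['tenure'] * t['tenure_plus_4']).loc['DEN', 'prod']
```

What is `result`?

add column tenure_plus_4 = df['tenure'] + 4:
       dept  tenure office  tenure_plus_4
0       Ops      13    DEN             17
1     Legal      17    AUS             21
2     Legal      13    DEN             17
3      Data      12    DEN             16
4       Ops      20    DEN             24
5   Finance      17    AUS             21
6       Eng       8    DEN             12
7       Ops       6    AUS             10
8       Ops      15    DEN             19
9   Finance       4    AUS              8
10    Legal       6    DEN             10
11     Data      14    AUS             18
12      Ops       9    DEN             13
group by office: max(tenure_plus_4), sum(tenure):
        tenure_plus_4  tenure
office                       
AUS                21      58
DEN                24      96
add column prod = t['tenure'] * t['tenure_plus_4']:
        tenure_plus_4  tenure  prod
office                             
AUS                21      58  1218
DEN                24      96  2304
Finally, value at row 'DEN', column 'prod' = 2304.

2304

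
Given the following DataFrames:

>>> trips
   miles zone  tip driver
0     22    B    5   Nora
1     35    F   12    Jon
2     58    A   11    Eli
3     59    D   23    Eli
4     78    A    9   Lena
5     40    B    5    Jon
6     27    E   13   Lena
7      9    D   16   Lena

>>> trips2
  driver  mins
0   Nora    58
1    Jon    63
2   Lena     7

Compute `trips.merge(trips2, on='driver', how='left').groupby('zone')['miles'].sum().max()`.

merge on 'driver' (how='left') → 8 rows:
   miles zone  tip driver  mins
0     22    B    5   Nora  58.0
1     35    F   12    Jon  63.0
2     58    A   11    Eli   NaN
3     59    D   23    Eli   NaN
4     78    A    9   Lena   7.0
5     40    B    5    Jon  63.0
6     27    E   13   Lena   7.0
7      9    D   16   Lena   7.0
group by zone, sum of miles:
zone
A    136
B     62
D     68
E     27
F     35
Name: miles, dtype: int64

136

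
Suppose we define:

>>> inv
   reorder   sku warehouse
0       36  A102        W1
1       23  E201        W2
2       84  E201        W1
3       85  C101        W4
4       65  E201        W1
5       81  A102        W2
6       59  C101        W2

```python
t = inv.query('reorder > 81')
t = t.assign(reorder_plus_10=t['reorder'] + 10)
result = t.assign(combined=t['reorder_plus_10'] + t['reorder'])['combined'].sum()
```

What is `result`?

358

filter rows where reorder > 81:
   reorder   sku warehouse
2       84  E201        W1
3       85  C101        W4
add column reorder_plus_10 = t['reorder'] + 10:
   reorder   sku warehouse  reorder_plus_10
2       84  E201        W1               94
3       85  C101        W4               95
add column combined = t['reorder_plus_10'] + t['reorder']:
   reorder   sku warehouse  reorder_plus_10  combined
2       84  E201        W1               94       178
3       85  C101        W4               95       180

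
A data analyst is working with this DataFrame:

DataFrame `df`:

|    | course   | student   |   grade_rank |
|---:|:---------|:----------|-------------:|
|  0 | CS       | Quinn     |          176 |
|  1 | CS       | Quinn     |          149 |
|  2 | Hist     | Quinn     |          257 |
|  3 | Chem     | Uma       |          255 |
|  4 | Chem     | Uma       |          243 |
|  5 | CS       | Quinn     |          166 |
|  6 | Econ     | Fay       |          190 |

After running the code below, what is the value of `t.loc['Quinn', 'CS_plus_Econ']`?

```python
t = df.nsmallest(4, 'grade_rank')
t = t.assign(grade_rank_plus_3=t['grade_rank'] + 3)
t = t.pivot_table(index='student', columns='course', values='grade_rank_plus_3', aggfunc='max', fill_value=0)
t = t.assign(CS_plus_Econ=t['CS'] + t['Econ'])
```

179

take 4 rows with smallest grade_rank:
  course student  grade_rank
1     CS   Quinn         149
5     CS   Quinn         166
0     CS   Quinn         176
6   Econ     Fay         190
add column grade_rank_plus_3 = t['grade_rank'] + 3:
  course student  grade_rank  grade_rank_plus_3
1     CS   Quinn         149                152
5     CS   Quinn         166                169
0     CS   Quinn         176                179
6   Econ     Fay         190                193
pivot: rows=student, cols=course, max(grade_rank_plus_3):
course    CS  Econ
student           
Fay        0   193
Quinn    179     0
add column CS_plus_Econ = t['CS'] + t['Econ']:
course    CS  Econ  CS_plus_Econ
student                         
Fay        0   193           193
Quinn    179     0           179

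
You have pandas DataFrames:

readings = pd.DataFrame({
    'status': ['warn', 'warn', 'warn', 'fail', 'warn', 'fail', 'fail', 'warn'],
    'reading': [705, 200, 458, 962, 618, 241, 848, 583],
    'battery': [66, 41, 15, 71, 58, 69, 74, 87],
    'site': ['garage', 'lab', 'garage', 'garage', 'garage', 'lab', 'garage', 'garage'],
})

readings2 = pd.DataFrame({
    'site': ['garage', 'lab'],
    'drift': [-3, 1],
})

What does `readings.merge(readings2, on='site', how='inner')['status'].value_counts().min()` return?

merge on 'site' (how='inner') → 8 rows:
  status  reading  battery    site  drift
0   warn      705       66  garage     -3
1   warn      200       41     lab      1
2   warn      458       15  garage     -3
3   fail      962       71  garage     -3
4   warn      618       58  garage     -3
5   fail      241       69     lab      1
6   fail      848       74  garage     -3
7   warn      583       87  garage     -3
value_counts of status:
status
warn    5
fail    3
Name: count, dtype: int64

3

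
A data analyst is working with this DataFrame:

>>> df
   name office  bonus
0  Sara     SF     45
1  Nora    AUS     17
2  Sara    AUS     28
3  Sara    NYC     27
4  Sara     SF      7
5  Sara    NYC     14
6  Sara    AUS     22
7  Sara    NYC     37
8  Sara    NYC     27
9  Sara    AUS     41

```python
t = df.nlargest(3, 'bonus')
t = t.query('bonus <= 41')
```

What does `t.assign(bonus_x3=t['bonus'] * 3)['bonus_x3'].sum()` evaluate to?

take 3 rows with largest bonus:
   name office  bonus
0  Sara     SF     45
9  Sara    AUS     41
7  Sara    NYC     37
filter rows where bonus <= 41:
   name office  bonus
9  Sara    AUS     41
7  Sara    NYC     37
add column bonus_x3 = t['bonus'] * 3:
   name office  bonus  bonus_x3
9  Sara    AUS     41       123
7  Sara    NYC     37       111
sum of column 'bonus_x3' → 234

234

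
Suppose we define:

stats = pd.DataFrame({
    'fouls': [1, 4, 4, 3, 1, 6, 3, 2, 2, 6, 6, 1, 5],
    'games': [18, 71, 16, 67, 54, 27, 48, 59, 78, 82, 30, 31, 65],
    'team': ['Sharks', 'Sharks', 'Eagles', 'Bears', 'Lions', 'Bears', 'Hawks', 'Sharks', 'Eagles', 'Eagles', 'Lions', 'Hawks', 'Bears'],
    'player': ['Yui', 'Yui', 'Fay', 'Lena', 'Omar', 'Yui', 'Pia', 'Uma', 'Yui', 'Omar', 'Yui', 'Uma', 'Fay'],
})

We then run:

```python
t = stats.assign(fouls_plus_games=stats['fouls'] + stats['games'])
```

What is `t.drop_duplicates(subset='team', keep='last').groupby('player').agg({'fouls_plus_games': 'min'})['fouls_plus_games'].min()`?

add column fouls_plus_games = stats['fouls'] + stats['games']:
    fouls  games    team player  fouls_plus_games
0       1     18  Sharks    Yui                19
1       4     71  Sharks    Yui                75
2       4     16  Eagles    Fay                20
3       3     67   Bears   Lena                70
4       1     54   Lions   Omar                55
5       6     27   Bears    Yui                33
6       3     48   Hawks    Pia                51
7       2     59  Sharks    Uma                61
8       2     78  Eagles    Yui                80
9       6     82  Eagles   Omar                88
10      6     30   Lions    Yui                36
11      1     31   Hawks    Uma                32
12      5     65   Bears    Fay                70
drop duplicate team (keep=last):
    fouls  games    team player  fouls_plus_games
7       2     59  Sharks    Uma                61
9       6     82  Eagles   Omar                88
10      6     30   Lions    Yui                36
11      1     31   Hawks    Uma                32
12      5     65   Bears    Fay                70
group by player, min of fouls_plus_games:
        fouls_plus_games
player                  
Fay                   70
Omar                  88
Uma                   32
Yui                   36

32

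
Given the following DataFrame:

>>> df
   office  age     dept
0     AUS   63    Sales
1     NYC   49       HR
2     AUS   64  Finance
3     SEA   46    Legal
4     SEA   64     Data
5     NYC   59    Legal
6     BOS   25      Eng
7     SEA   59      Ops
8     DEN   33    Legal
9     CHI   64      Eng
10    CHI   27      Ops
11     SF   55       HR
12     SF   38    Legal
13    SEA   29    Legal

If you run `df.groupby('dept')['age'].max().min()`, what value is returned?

group by dept, max of age:
dept
Data       64
Eng        64
Finance    64
HR         55
Legal      59
Ops        59
Sales      63
Name: age, dtype: int64
Then the min of the resulting series: 55

55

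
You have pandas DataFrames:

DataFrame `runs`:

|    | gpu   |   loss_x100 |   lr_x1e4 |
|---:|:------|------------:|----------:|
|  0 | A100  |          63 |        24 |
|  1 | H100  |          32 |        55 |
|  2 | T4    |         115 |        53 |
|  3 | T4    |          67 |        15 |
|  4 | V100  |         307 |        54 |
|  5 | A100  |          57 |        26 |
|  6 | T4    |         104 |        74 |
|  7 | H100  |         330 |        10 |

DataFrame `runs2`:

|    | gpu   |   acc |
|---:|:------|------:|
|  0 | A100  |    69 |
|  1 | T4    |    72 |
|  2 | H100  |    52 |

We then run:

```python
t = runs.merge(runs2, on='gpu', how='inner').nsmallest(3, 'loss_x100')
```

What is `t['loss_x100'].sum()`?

152

merge on 'gpu' (how='inner') → 7 rows:
    gpu  loss_x100  lr_x1e4  acc
0  A100         63       24   69
1  H100         32       55   52
2    T4        115       53   72
3    T4         67       15   72
4  A100         57       26   69
5    T4        104       74   72
6  H100        330       10   52
take 3 rows with smallest loss_x100:
    gpu  loss_x100  lr_x1e4  acc
1  H100         32       55   52
4  A100         57       26   69
0  A100         63       24   69
Taking the sum of column 'loss_x100' gives 152.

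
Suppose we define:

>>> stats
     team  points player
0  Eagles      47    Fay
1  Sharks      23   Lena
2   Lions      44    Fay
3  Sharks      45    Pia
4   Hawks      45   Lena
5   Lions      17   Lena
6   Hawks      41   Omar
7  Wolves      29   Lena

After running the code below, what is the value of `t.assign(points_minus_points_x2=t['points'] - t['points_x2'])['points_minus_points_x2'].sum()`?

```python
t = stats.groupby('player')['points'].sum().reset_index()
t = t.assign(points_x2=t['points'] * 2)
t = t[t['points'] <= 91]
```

group by player, sum of points:
player
Fay      91
Lena    114
Omar     41
Pia      45
Name: points, dtype: int64
reset_index():
  player  points
0    Fay      91
1   Lena     114
2   Omar      41
3    Pia      45
add column points_x2 = t['points'] * 2:
  player  points  points_x2
0    Fay      91        182
1   Lena     114        228
2   Omar      41         82
3    Pia      45         90
filter rows where points <= 91:
  player  points  points_x2
0    Fay      91        182
2   Omar      41         82
3    Pia      45         90
add column points_minus_points_x2 = t['points'] - t['points_x2']:
  player  points  points_x2  points_minus_points_x2
0    Fay      91        182                     -91
2   Omar      41         82                     -41
3    Pia      45         90                     -45
Then the sum of column 'points_minus_points_x2': -177

-177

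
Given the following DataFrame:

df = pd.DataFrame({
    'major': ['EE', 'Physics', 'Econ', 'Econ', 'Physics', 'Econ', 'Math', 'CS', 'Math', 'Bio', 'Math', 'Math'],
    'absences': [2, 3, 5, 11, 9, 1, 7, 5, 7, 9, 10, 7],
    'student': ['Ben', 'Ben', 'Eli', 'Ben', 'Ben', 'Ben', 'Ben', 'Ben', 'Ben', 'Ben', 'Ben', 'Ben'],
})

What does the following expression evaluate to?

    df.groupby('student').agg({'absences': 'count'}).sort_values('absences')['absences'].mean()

group by student, count of absences:
         absences
student          
Ben            11
Eli             1
sort by absences:
         absences
student          
Eli             1
Ben            11
Hence 6.0.

6.0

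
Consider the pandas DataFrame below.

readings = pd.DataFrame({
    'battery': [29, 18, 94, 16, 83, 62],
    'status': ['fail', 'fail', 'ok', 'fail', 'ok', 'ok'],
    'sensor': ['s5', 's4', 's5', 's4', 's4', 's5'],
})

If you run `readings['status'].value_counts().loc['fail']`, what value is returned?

value_counts of status:
status
fail    3
ok      3
Name: count, dtype: int64
Reading off the value at index 'fail', we get 3.

3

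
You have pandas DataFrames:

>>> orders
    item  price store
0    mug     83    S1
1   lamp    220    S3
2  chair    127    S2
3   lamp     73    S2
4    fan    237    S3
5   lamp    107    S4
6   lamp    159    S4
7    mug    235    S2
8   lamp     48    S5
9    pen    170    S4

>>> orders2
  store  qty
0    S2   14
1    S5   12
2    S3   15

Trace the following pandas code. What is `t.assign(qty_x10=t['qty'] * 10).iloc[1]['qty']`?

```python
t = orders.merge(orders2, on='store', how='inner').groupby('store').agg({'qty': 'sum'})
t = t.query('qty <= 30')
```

12

merge on 'store' (how='inner') → 6 rows:
    item  price store  qty
0   lamp    220    S3   15
1  chair    127    S2   14
2   lamp     73    S2   14
3    fan    237    S3   15
4    mug    235    S2   14
5   lamp     48    S5   12
group by store, sum of qty:
       qty
store     
S2      42
S3      30
S5      12
filter rows where qty <= 30:
       qty
store     
S3      30
S5      12
add column qty_x10 = t['qty'] * 10:
       qty  qty_x10
store              
S3      30      300
S5      12      120
Reading off the value at position 1, column 'qty', we get 12.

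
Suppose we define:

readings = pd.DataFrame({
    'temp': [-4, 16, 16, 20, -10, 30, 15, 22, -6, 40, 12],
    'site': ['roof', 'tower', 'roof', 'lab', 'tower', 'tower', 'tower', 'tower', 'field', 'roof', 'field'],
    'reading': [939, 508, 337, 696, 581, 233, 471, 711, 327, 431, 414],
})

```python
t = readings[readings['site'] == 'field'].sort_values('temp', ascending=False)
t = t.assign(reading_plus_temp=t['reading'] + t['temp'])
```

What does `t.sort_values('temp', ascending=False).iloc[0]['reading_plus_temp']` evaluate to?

426

filter rows where site == 'field':
    temp   site  reading
8     -6  field      327
10    12  field      414
sort by temp descending:
    temp   site  reading
10    12  field      414
8     -6  field      327
add column reading_plus_temp = t['reading'] + t['temp']:
    temp   site  reading  reading_plus_temp
10    12  field      414                426
8     -6  field      327                321
sort by temp descending:
    temp   site  reading  reading_plus_temp
10    12  field      414                426
8     -6  field      327                321
Finally, value at position 0, column 'reading_plus_temp' = 426.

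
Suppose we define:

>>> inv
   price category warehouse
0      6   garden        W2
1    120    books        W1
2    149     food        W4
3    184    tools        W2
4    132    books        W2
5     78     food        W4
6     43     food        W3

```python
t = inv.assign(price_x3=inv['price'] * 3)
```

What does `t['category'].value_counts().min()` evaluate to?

1

add column price_x3 = inv['price'] * 3:
   price category warehouse  price_x3
0      6   garden        W2        18
1    120    books        W1       360
2    149     food        W4       447
3    184    tools        W2       552
4    132    books        W2       396
5     78     food        W4       234
6     43     food        W3       129
value_counts of category:
category
food      3
books     2
garden    1
tools     1
Name: count, dtype: int64
min of the resulting series → 1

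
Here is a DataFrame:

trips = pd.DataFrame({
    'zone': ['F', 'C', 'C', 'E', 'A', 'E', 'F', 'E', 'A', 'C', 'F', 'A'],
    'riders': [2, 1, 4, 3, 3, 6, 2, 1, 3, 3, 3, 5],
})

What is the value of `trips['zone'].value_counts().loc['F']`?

value_counts of zone:
zone
F    3
C    3
E    3
A    3
Name: count, dtype: int64
So loc['F'] = 3.

3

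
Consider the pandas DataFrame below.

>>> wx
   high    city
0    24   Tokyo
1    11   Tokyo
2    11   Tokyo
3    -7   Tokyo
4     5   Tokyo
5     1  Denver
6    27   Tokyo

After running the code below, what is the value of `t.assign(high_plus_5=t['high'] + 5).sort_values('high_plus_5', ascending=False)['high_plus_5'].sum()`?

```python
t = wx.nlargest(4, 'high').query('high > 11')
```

61

take 4 rows with largest high:
   high   city
6    27  Tokyo
0    24  Tokyo
1    11  Tokyo
2    11  Tokyo
filter rows where high > 11:
   high   city
6    27  Tokyo
0    24  Tokyo
add column high_plus_5 = t['high'] + 5:
   high   city  high_plus_5
6    27  Tokyo           32
0    24  Tokyo           29
sort by high_plus_5 descending:
   high   city  high_plus_5
6    27  Tokyo           32
0    24  Tokyo           29
Finally, sum of column 'high_plus_5' = 61.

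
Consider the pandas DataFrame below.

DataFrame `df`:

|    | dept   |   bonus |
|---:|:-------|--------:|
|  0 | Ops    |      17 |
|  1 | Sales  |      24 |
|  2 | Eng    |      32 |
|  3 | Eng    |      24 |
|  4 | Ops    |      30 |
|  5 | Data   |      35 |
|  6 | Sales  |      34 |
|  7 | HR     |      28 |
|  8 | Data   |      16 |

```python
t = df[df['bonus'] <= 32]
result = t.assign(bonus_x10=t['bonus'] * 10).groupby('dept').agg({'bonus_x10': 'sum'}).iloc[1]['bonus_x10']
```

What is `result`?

560

filter rows where bonus <= 32:
    dept  bonus
0    Ops     17
1  Sales     24
2    Eng     32
3    Eng     24
4    Ops     30
7     HR     28
8   Data     16
add column bonus_x10 = t['bonus'] * 10:
    dept  bonus  bonus_x10
0    Ops     17        170
1  Sales     24        240
2    Eng     32        320
3    Eng     24        240
4    Ops     30        300
7     HR     28        280
8   Data     16        160
group by dept, sum of bonus_x10:
       bonus_x10
dept            
Data         160
Eng          560
HR           280
Ops          470
Sales        240
Finally, value at position 1, column 'bonus_x10' = 560.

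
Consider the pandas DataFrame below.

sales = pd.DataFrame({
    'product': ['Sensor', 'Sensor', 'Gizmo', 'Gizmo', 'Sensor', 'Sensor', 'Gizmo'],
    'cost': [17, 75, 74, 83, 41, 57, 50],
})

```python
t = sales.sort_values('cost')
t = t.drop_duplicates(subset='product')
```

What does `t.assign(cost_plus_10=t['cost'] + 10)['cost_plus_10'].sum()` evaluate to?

sort by cost:
  product  cost
0  Sensor    17
4  Sensor    41
6   Gizmo    50
5  Sensor    57
2   Gizmo    74
1  Sensor    75
3   Gizmo    83
drop duplicate product (keep=first):
  product  cost
0  Sensor    17
6   Gizmo    50
add column cost_plus_10 = t['cost'] + 10:
  product  cost  cost_plus_10
0  Sensor    17            27
6   Gizmo    50            60
Finally, sum of column 'cost_plus_10' = 87.

87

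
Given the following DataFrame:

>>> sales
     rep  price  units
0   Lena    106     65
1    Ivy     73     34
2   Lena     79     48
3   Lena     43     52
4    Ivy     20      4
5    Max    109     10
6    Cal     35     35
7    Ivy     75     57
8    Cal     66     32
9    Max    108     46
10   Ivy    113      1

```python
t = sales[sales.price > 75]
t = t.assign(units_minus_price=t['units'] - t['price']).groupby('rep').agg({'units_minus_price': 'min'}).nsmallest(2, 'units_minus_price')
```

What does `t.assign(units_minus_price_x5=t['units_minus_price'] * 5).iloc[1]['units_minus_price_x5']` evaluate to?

-495

filter rows where price > 75:
     rep  price  units
0   Lena    106     65
2   Lena     79     48
5    Max    109     10
9    Max    108     46
10   Ivy    113      1
add column units_minus_price = t['units'] - t['price']:
     rep  price  units  units_minus_price
0   Lena    106     65                -41
2   Lena     79     48                -31
5    Max    109     10                -99
9    Max    108     46                -62
10   Ivy    113      1               -112
group by rep, min of units_minus_price:
      units_minus_price
rep                    
Ivy                -112
Lena                -41
Max                 -99
take 2 rows with smallest units_minus_price:
     units_minus_price
rep                   
Ivy               -112
Max                -99
add column units_minus_price_x5 = t['units_minus_price'] * 5:
     units_minus_price  units_minus_price_x5
rep                                         
Ivy               -112                  -560
Max                -99                  -495
So iloc[1]['units_minus_price_x5'] = -495.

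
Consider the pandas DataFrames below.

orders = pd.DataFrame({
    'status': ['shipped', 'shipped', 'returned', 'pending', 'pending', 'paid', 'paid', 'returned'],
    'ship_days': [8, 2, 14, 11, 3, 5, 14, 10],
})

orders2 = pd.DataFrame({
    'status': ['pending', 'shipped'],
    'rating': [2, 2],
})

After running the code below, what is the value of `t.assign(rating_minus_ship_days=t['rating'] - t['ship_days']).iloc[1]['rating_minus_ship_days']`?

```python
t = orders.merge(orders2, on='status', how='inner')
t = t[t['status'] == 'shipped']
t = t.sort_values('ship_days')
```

-6

merge on 'status' (how='inner') → 4 rows:
    status  ship_days  rating
0  shipped          8       2
1  shipped          2       2
2  pending         11       2
3  pending          3       2
filter rows where status == 'shipped':
    status  ship_days  rating
0  shipped          8       2
1  shipped          2       2
sort by ship_days:
    status  ship_days  rating
1  shipped          2       2
0  shipped          8       2
add column rating_minus_ship_days = t['rating'] - t['ship_days']:
    status  ship_days  rating  rating_minus_ship_days
1  shipped          2       2                       0
0  shipped          8       2                      -6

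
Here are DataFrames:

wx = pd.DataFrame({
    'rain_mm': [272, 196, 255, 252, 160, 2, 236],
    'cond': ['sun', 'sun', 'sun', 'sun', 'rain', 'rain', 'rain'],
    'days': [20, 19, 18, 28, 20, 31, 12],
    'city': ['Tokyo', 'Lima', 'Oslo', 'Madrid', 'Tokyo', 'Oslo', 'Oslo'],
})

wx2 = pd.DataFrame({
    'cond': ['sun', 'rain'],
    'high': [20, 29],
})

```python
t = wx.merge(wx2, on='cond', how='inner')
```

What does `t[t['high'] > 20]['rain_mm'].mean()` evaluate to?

132.666666667

merge on 'cond' (how='inner') → 7 rows:
   rain_mm  cond  days    city  high
0      272   sun    20   Tokyo    20
1      196   sun    19    Lima    20
2      255   sun    18    Oslo    20
3      252   sun    28  Madrid    20
4      160  rain    20   Tokyo    29
5        2  rain    31    Oslo    29
6      236  rain    12    Oslo    29
filter rows where high > 20:
   rain_mm  cond  days   city  high
4      160  rain    20  Tokyo    29
5        2  rain    31   Oslo    29
6      236  rain    12   Oslo    29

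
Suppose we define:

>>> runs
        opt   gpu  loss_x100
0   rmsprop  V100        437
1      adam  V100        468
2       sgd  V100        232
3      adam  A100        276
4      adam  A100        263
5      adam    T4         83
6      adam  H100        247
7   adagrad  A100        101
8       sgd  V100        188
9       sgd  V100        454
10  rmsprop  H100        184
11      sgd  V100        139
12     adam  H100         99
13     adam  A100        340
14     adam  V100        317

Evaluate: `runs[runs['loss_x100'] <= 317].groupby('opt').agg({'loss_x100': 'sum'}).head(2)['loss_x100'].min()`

filter rows where loss_x100 <= 317:
        opt   gpu  loss_x100
2       sgd  V100        232
3      adam  A100        276
4      adam  A100        263
5      adam    T4         83
6      adam  H100        247
7   adagrad  A100        101
8       sgd  V100        188
10  rmsprop  H100        184
11      sgd  V100        139
12     adam  H100         99
14     adam  V100        317
group by opt, sum of loss_x100:
         loss_x100
opt               
adagrad        101
adam          1285
rmsprop        184
sgd            559
take first 2 rows:
         loss_x100
opt               
adagrad        101
adam          1285
min of column 'loss_x100' → 101

101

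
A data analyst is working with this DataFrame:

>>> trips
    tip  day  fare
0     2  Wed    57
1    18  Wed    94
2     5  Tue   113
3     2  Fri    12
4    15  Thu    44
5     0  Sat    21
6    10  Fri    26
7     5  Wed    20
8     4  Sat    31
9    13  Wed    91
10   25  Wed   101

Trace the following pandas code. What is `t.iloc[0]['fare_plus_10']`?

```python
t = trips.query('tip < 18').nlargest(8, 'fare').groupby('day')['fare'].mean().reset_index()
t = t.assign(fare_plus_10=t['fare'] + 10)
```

36.0

filter rows where tip < 18:
   tip  day  fare
0    2  Wed    57
2    5  Tue   113
3    2  Fri    12
4   15  Thu    44
5    0  Sat    21
6   10  Fri    26
7    5  Wed    20
8    4  Sat    31
9   13  Wed    91
take 8 rows with largest fare:
   tip  day  fare
2    5  Tue   113
9   13  Wed    91
0    2  Wed    57
4   15  Thu    44
8    4  Sat    31
6   10  Fri    26
5    0  Sat    21
7    5  Wed    20
group by day, mean of fare:
day
Fri     26.0
Sat     26.0
Thu     44.0
Tue    113.0
Wed     56.0
Name: fare, dtype: float64
reset_index():
   day   fare
0  Fri   26.0
1  Sat   26.0
2  Thu   44.0
3  Tue  113.0
4  Wed   56.0
add column fare_plus_10 = t['fare'] + 10:
   day   fare  fare_plus_10
0  Fri   26.0          36.0
1  Sat   26.0          36.0
2  Thu   44.0          54.0
3  Tue  113.0         123.0
4  Wed   56.0          66.0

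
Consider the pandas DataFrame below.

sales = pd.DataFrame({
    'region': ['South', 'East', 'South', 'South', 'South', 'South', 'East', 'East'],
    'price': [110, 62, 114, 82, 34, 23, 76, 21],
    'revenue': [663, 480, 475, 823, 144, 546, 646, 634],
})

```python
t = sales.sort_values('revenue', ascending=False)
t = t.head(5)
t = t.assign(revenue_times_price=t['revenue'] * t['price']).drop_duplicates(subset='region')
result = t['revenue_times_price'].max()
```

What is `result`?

sort by revenue descending:
  region  price  revenue
3  South     82      823
0  South    110      663
6   East     76      646
7   East     21      634
5  South     23      546
1   East     62      480
2  South    114      475
4  South     34      144
take first 5 rows:
  region  price  revenue
3  South     82      823
0  South    110      663
6   East     76      646
7   East     21      634
5  South     23      546
add column revenue_times_price = t['revenue'] * t['price']:
  region  price  revenue  revenue_times_price
3  South     82      823                67486
0  South    110      663                72930
6   East     76      646                49096
7   East     21      634                13314
5  South     23      546                12558
drop duplicate region (keep=first):
  region  price  revenue  revenue_times_price
3  South     82      823                67486
6   East     76      646                49096
The max of column 'revenue_times_price' is 67486.

67486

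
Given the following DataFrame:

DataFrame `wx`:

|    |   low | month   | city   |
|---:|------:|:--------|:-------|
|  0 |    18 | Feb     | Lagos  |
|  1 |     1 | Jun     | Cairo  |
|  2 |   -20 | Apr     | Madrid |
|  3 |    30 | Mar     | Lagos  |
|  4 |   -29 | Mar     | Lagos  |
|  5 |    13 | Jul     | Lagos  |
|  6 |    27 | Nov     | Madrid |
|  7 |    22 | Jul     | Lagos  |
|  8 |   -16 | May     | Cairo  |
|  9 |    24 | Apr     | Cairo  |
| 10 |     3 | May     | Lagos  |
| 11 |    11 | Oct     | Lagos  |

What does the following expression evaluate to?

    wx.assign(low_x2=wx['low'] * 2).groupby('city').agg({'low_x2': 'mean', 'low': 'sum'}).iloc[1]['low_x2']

19.4285714286

add column low_x2 = wx['low'] * 2:
    low month    city  low_x2
0    18   Feb   Lagos      36
1     1   Jun   Cairo       2
2   -20   Apr  Madrid     -40
3    30   Mar   Lagos      60
4   -29   Mar   Lagos     -58
5    13   Jul   Lagos      26
6    27   Nov  Madrid      54
7    22   Jul   Lagos      44
8   -16   May   Cairo     -32
9    24   Apr   Cairo      48
10    3   May   Lagos       6
11   11   Oct   Lagos      22
group by city: mean(low_x2), sum(low):
           low_x2  low
city                  
Cairo    6.000000    9
Lagos   19.428571   68
Madrid   7.000000    7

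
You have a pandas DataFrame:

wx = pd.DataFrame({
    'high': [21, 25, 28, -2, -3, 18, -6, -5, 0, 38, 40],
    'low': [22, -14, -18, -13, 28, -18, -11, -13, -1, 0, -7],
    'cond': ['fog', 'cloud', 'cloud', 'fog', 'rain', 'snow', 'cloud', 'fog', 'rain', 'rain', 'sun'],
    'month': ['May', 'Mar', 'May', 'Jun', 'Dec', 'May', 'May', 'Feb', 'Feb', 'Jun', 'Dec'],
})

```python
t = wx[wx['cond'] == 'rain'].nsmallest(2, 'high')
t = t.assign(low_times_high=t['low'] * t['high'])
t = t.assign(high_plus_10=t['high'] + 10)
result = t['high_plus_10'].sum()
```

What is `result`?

filter rows where cond == 'rain':
   high  low  cond month
4    -3   28  rain   Dec
8     0   -1  rain   Feb
9    38    0  rain   Jun
take 2 rows with smallest high:
   high  low  cond month
4    -3   28  rain   Dec
8     0   -1  rain   Feb
add column low_times_high = t['low'] * t['high']:
   high  low  cond month  low_times_high
4    -3   28  rain   Dec             -84
8     0   -1  rain   Feb               0
add column high_plus_10 = t['high'] + 10:
   high  low  cond month  low_times_high  high_plus_10
4    -3   28  rain   Dec             -84             7
8     0   -1  rain   Feb               0            10
So sum() = 17.

17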